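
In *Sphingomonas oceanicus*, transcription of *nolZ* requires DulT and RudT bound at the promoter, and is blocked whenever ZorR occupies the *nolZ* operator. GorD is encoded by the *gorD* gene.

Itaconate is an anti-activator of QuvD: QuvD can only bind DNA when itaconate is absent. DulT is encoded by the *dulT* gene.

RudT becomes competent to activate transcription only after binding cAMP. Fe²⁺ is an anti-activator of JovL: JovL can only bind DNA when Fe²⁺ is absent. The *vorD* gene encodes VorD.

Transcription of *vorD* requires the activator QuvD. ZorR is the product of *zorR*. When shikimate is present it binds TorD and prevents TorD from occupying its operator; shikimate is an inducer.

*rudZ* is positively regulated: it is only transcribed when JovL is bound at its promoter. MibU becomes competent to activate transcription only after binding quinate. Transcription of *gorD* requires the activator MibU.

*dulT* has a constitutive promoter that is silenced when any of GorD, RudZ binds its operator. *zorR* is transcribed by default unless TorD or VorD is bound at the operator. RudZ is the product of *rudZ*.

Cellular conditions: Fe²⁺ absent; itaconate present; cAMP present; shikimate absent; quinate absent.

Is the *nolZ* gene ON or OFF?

OFF

Quinate is absent, so MibU is inactive.
Required activator MibU is absent, so *gorD* is not transcribed.
So GorD is not produced.
Fe²⁺ is absent, so JovL is active.
No repressor is bound and JovL is active, so *rudZ* is transcribed.
So RudZ is produced and active.
With repressor RudZ bound, *dulT* is not transcribed.
So DulT is not produced.
Shikimate is absent, so TorD is active.
Itaconate is present, so QuvD is inactive.
Required activator QuvD is absent, so *vorD* is not transcribed.
So VorD is not produced.
With repressor TorD bound, *zorR* is not transcribed.
So ZorR is not produced.
cAMP is present, so RudT is active.
Required activator DulT is absent, so *nolZ* is not transcribed.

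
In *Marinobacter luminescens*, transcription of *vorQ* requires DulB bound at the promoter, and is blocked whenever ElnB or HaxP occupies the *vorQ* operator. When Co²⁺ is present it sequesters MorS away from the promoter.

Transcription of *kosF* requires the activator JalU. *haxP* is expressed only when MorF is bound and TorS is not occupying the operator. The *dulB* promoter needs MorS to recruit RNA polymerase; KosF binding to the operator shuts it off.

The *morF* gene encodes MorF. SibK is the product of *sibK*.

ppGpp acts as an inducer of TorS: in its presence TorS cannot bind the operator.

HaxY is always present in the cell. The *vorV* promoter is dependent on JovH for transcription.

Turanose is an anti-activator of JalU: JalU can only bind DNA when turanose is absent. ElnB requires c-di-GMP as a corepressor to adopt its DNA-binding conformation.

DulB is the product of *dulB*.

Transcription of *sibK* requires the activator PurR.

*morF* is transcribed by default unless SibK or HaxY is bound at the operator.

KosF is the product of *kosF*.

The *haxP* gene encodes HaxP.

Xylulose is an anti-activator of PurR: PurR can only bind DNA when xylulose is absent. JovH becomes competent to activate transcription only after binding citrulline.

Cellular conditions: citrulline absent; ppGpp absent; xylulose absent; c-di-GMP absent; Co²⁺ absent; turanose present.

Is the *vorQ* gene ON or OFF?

ON

c-di-GMP is absent, so ElnB is inactive.
ppGpp is absent, so TorS is active.
Xylulose is absent, so PurR is active.
No repressor is bound and PurR is active, so *sibK* is transcribed.
So SibK is produced and active.
HaxY is produced constitutively and is active.
With repressor SibK bound, *morF* is not transcribed.
So MorF is not produced.
With repressor TorS bound, *haxP* is not transcribed.
So HaxP is not produced.
Turanose is present, so JalU is inactive.
Required activator JalU is absent, so *kosF* is not transcribed.
So KosF is not produced.
Co²⁺ is absent, so MorS is active.
No repressor is bound and MorS is active, so *dulB* is transcribed.
So DulB is produced and active.
No repressor is bound and DulB is active, so *vorQ* is transcribed.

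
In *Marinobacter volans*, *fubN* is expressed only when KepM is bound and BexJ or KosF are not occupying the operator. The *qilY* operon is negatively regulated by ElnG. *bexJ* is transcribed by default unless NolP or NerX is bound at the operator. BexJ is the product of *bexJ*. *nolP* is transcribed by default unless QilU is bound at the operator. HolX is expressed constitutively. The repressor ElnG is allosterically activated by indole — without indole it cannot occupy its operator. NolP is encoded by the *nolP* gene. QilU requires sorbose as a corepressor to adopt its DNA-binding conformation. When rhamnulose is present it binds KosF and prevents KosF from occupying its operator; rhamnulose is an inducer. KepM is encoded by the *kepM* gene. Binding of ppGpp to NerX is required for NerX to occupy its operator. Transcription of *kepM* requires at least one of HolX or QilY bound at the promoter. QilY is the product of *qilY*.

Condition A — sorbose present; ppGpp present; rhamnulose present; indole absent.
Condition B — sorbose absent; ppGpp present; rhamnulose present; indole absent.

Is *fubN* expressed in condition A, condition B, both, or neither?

both

Condition A:
Sorbose is present, so QilU is active.
With repressor QilU bound, *nolP* is not transcribed.
So NolP is not produced.
ppGpp is present, so NerX is active.
With repressor NerX bound, *bexJ* is not transcribed.
So BexJ is not produced.
Rhamnulose is present, so KosF is inactive.
HolX is produced constitutively and is active.
Indole is absent, so ElnG is inactive.
With no repressor bound, *qilY* is transcribed.
So QilY is produced and active.
Activator HolX is present, so *kepM* is transcribed.
So KepM is produced and active.
No repressor is bound and KepM is active, so *fubN* is transcribed.
→ *fubN* is ON in A.
Condition B:
Sorbose is absent, so QilU is inactive.
With no repressor bound, *nolP* is transcribed.
So NolP is produced and active.
ppGpp is present, so NerX is active.
With repressor NolP bound, *bexJ* is not transcribed.
So BexJ is not produced.
Rhamnulose is present, so KosF is inactive.
HolX is produced constitutively and is active.
Indole is absent, so ElnG is inactive.
With no repressor bound, *qilY* is transcribed.
So QilY is produced and active.
Activator HolX is present, so *kepM* is transcribed.
So KepM is produced and active.
No repressor is bound and KepM is active, so *fubN* is transcribed.
→ *fubN* is ON in B.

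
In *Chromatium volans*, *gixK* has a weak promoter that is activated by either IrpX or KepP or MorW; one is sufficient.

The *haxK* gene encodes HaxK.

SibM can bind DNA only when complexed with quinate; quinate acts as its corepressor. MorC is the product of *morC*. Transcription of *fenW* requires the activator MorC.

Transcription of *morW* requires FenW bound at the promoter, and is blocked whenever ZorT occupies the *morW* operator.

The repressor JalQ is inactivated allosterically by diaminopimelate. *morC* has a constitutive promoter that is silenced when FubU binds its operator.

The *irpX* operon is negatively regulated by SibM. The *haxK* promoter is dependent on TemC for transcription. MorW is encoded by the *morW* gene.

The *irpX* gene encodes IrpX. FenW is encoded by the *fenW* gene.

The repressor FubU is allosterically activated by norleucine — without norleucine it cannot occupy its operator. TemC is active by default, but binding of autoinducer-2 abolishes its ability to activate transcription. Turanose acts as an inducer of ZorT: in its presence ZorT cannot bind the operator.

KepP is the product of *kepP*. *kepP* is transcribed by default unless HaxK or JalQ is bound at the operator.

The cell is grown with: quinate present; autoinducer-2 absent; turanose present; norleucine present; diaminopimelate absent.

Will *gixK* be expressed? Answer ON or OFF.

Quinate is present, so SibM is active.
With repressor SibM bound, *irpX* is not transcribed.
So IrpX is not produced.
Autoinducer-2 is absent, so TemC is active.
No repressor is bound and TemC is active, so *haxK* is transcribed.
So HaxK is produced and active.
Diaminopimelate is absent, so JalQ is active.
With repressor HaxK bound, *kepP* is not transcribed.
So KepP is not produced.
Turanose is present, so ZorT is inactive.
Norleucine is present, so FubU is active.
With repressor FubU bound, *morC* is not transcribed.
So MorC is not produced.
Required activator MorC is absent, so *fenW* is not transcribed.
So FenW is not produced.
Required activator FenW is absent, so *morW* is not transcribed.
So MorW is not produced.
No activator is available at the *gixK* promoter, so *gixK* is not transcribed.

OFF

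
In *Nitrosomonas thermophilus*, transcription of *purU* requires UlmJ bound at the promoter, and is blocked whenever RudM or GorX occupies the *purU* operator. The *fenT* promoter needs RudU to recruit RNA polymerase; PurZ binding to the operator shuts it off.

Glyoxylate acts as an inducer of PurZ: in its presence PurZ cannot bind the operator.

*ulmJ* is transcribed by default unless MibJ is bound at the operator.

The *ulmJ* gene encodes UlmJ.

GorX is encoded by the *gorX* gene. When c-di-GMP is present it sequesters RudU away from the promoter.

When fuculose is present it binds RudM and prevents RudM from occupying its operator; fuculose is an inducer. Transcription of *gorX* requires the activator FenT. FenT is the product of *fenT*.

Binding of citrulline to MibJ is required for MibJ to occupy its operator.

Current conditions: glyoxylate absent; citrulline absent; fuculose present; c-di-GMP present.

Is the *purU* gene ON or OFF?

Citrulline is absent, so MibJ is inactive.
With no repressor bound, *ulmJ* is transcribed.
So UlmJ is produced and active.
Fuculose is present, so RudM is inactive.
c-di-GMP is present, so RudU is inactive.
Glyoxylate is absent, so PurZ is active.
With repressor PurZ bound, *fenT* is not transcribed.
So FenT is not produced.
Required activator FenT is absent, so *gorX* is not transcribed.
So GorX is not produced.
No repressor is bound and UlmJ is active, so *purU* is transcribed.

ON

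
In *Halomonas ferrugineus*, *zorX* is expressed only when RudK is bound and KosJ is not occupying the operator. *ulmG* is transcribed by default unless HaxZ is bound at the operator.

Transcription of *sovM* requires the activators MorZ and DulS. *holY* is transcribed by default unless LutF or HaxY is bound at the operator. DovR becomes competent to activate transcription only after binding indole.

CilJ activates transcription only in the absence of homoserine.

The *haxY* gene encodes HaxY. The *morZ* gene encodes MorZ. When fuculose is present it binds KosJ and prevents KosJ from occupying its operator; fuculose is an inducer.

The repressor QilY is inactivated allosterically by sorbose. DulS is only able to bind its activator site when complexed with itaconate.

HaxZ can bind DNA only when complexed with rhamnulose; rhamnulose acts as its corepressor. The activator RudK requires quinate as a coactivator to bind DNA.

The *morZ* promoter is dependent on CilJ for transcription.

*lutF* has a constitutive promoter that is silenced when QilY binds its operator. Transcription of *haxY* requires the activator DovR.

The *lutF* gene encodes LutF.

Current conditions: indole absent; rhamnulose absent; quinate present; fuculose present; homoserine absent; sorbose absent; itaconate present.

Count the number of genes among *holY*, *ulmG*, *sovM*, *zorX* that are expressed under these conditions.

4

Sorbose is absent, so QilY is active.
With repressor QilY bound, *lutF* is not transcribed.
So LutF is not produced.
Indole is absent, so DovR is inactive.
Required activator DovR is absent, so *haxY* is not transcribed.
So HaxY is not produced.
With no repressor bound, *holY* is transcribed.
→ *holY* is ON.
Rhamnulose is absent, so HaxZ is inactive.
With no repressor bound, *ulmG* is transcribed.
→ *ulmG* is ON.
Homoserine is absent, so CilJ is active.
No repressor is bound and CilJ is active, so *morZ* is transcribed.
So MorZ is produced and active.
Itaconate is present, so DulS is active.
No repressor is bound and MorZ and DulS are active, so *sovM* is transcribed.
→ *sovM* is ON.
Quinate is present, so RudK is active.
Fuculose is present, so KosJ is inactive.
No repressor is bound and RudK is active, so *zorX* is transcribed.
→ *zorX* is ON.
4 of the 4 genes are transcribed.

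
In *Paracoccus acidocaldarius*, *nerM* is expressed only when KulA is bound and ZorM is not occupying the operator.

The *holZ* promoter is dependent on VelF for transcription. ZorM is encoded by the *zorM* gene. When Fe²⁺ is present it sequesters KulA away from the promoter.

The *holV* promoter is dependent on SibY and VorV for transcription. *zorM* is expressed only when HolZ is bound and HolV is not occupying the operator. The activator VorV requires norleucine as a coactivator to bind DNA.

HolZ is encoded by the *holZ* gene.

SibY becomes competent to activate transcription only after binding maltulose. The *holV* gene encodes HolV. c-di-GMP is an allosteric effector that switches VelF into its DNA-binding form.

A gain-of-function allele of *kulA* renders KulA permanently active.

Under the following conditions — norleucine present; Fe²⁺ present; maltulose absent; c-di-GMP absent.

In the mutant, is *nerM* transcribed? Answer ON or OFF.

KulA is constitutively active in this strain.
c-di-GMP is absent, so VelF is inactive.
Required activator VelF is absent, so *holZ* is not transcribed.
So HolZ is not produced.
Maltulose is absent, so SibY is inactive.
Norleucine is present, so VorV is active.
Required activator SibY is absent, so *holV* is not transcribed.
So HolV is not produced.
Required activator HolZ is absent, so *zorM* is not transcribed.
So ZorM is not produced.
No repressor is bound and KulA is active, so *nerM* is transcribed.

ON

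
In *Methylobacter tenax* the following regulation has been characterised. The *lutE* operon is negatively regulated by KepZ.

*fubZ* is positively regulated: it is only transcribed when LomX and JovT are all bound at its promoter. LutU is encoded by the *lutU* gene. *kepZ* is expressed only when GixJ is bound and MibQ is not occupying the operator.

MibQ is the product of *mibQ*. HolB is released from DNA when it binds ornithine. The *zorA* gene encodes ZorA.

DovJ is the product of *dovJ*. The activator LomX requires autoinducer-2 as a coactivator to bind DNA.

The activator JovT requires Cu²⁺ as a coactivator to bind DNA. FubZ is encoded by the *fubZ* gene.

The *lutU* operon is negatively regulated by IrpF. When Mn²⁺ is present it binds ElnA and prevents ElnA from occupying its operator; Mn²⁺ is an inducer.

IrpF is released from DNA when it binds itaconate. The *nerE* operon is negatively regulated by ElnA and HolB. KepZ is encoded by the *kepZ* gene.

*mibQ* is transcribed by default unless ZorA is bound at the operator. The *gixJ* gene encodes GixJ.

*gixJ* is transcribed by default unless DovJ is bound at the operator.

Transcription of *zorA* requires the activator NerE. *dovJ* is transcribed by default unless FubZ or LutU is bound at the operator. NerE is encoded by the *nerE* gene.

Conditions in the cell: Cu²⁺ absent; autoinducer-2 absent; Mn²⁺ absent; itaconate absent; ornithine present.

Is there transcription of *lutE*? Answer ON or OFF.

ON

Autoinducer-2 is absent, so LomX is inactive.
Cu²⁺ is absent, so JovT is inactive.
Required activator LomX is absent, so *fubZ* is not transcribed.
So FubZ is not produced.
Itaconate is absent, so IrpF is active.
With repressor IrpF bound, *lutU* is not transcribed.
So LutU is not produced.
With no repressor bound, *dovJ* is transcribed.
So DovJ is produced and active.
With repressor DovJ bound, *gixJ* is not transcribed.
So GixJ is not produced.
Mn²⁺ is absent, so ElnA is active.
Ornithine is present, so HolB is inactive.
With repressor ElnA bound, *nerE* is not transcribed.
So NerE is not produced.
Required activator NerE is absent, so *zorA* is not transcribed.
So ZorA is not produced.
With no repressor bound, *mibQ* is transcribed.
So MibQ is produced and active.
With repressor MibQ bound, *kepZ* is not transcribed.
So KepZ is not produced.
With no repressor bound, *lutE* is transcribed.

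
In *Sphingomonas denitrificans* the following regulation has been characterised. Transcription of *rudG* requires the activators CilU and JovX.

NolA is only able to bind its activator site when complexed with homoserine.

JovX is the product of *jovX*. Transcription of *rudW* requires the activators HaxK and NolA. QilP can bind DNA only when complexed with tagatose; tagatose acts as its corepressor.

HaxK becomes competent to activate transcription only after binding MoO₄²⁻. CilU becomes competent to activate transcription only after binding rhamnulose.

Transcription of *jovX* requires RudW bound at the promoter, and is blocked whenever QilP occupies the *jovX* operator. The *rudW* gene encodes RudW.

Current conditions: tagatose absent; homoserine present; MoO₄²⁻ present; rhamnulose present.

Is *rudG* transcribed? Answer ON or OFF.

ON

Rhamnulose is present, so CilU is active.
Tagatose is absent, so QilP is inactive.
MoO₄²⁻ is present, so HaxK is active.
Homoserine is present, so NolA is active.
No repressor is bound and HaxK and NolA are active, so *rudW* is transcribed.
So RudW is produced and active.
No repressor is bound and RudW is active, so *jovX* is transcribed.
So JovX is produced and active.
No repressor is bound and CilU and JovX are active, so *rudG* is transcribed.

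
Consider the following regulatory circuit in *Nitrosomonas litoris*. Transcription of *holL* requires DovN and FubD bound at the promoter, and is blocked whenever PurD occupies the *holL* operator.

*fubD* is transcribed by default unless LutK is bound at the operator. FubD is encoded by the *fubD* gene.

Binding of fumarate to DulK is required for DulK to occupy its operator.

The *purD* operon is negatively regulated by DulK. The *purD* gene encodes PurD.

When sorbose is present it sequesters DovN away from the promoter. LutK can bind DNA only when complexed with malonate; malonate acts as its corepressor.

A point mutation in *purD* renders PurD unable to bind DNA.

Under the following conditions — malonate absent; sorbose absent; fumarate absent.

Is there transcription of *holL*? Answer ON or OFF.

ON

Sorbose is absent, so DovN is active.
PurD is non-functional in this strain, so it has no effect.
Malonate is absent, so LutK is inactive.
With no repressor bound, *fubD* is transcribed.
So FubD is produced and active.
No repressor is bound and DovN and FubD are active, so *holL* is transcribed.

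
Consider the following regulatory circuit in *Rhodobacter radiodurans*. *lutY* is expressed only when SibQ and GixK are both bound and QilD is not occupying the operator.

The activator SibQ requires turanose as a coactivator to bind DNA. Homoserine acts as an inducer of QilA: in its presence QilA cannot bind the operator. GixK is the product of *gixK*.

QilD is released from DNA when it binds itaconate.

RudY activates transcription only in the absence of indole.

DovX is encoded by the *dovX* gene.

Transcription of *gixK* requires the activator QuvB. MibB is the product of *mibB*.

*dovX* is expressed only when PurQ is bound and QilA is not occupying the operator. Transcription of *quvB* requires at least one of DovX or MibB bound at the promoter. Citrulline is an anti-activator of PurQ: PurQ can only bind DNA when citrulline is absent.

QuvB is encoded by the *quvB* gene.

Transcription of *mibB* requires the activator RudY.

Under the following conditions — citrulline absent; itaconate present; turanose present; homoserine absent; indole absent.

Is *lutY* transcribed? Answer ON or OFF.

ON

Turanose is present, so SibQ is active.
Itaconate is present, so QilD is inactive.
Citrulline is absent, so PurQ is active.
Homoserine is absent, so QilA is active.
With repressor QilA bound, *dovX* is not transcribed.
So DovX is not produced.
Indole is absent, so RudY is active.
No repressor is bound and RudY is active, so *mibB* is transcribed.
So MibB is produced and active.
Activator MibB is present, so *quvB* is transcribed.
So QuvB is produced and active.
No repressor is bound and QuvB is active, so *gixK* is transcribed.
So GixK is produced and active.
No repressor is bound and SibQ and GixK are active, so *lutY* is transcribed.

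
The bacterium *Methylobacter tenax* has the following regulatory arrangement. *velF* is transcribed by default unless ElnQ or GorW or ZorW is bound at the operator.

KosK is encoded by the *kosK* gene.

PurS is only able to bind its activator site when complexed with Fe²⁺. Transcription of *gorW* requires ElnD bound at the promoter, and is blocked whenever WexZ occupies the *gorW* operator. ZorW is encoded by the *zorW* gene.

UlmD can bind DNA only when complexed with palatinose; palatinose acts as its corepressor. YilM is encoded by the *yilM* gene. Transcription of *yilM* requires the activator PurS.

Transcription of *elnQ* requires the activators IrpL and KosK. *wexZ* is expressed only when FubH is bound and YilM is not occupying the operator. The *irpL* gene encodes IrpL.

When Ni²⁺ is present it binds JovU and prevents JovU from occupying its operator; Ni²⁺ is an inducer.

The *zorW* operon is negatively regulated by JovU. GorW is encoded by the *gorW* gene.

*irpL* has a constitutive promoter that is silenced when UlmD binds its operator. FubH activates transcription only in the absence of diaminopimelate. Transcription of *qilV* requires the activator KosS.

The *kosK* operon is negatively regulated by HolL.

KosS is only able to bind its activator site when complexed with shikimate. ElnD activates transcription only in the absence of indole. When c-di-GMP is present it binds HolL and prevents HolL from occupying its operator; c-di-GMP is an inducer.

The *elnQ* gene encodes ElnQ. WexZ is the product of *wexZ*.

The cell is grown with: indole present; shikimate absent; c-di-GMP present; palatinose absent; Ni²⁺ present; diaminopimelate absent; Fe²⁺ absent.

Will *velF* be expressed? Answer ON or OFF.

OFF

Palatinose is absent, so UlmD is inactive.
With no repressor bound, *irpL* is transcribed.
So IrpL is produced and active.
c-di-GMP is present, so HolL is inactive.
With no repressor bound, *kosK* is transcribed.
So KosK is produced and active.
No repressor is bound and IrpL and KosK are active, so *elnQ* is transcribed.
So ElnQ is produced and active.
Fe²⁺ is absent, so PurS is inactive.
Required activator PurS is absent, so *yilM* is not transcribed.
So YilM is not produced.
Diaminopimelate is absent, so FubH is active.
No repressor is bound and FubH is active, so *wexZ* is transcribed.
So WexZ is produced and active.
Indole is present, so ElnD is inactive.
With repressor WexZ bound, *gorW* is not transcribed.
So GorW is not produced.
Ni²⁺ is present, so JovU is inactive.
With no repressor bound, *zorW* is transcribed.
So ZorW is produced and active.
With repressor ElnQ bound, *velF* is not transcribed.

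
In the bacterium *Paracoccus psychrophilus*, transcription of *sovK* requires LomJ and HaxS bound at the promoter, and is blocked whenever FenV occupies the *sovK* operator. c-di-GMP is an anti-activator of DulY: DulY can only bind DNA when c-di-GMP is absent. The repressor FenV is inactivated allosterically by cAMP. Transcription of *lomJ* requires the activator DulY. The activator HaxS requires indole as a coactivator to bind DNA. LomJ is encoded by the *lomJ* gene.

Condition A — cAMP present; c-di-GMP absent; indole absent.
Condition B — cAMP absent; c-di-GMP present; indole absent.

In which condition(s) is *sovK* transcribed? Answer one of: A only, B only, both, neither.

neither

Condition A:
cAMP is present, so FenV is inactive.
c-di-GMP is absent, so DulY is active.
No repressor is bound and DulY is active, so *lomJ* is transcribed.
So LomJ is produced and active.
Indole is absent, so HaxS is inactive.
Required activator HaxS is absent, so *sovK* is not transcribed.
→ *sovK* is OFF in A.
Condition B:
cAMP is absent, so FenV is active.
c-di-GMP is present, so DulY is inactive.
Required activator DulY is absent, so *lomJ* is not transcribed.
So LomJ is not produced.
Indole is absent, so HaxS is inactive.
With repressor FenV bound, *sovK* is not transcribed.
→ *sovK* is OFF in B.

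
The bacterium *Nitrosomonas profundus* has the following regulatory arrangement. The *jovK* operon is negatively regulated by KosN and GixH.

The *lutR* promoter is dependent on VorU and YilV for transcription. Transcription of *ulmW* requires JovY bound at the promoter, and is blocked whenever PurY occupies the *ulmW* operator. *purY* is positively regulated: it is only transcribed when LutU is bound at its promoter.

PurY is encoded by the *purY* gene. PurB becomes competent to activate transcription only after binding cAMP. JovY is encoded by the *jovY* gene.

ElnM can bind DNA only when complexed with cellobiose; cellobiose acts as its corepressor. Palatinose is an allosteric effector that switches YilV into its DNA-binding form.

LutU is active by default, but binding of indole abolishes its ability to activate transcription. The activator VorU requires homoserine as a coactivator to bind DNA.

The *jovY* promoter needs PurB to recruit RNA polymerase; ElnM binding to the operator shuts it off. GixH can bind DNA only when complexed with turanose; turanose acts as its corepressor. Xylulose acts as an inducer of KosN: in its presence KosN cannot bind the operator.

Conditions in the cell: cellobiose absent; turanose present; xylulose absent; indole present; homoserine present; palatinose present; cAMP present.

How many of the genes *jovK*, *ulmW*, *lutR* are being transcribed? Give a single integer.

Xylulose is absent, so KosN is active.
Turanose is present, so GixH is active.
With repressor KosN bound, *jovK* is not transcribed.
→ *jovK* is OFF.
Indole is present, so LutU is inactive.
Required activator LutU is absent, so *purY* is not transcribed.
So PurY is not produced.
Cellobiose is absent, so ElnM is inactive.
cAMP is present, so PurB is active.
No repressor is bound and PurB is active, so *jovY* is transcribed.
So JovY is produced and active.
No repressor is bound and JovY is active, so *ulmW* is transcribed.
→ *ulmW* is ON.
Homoserine is present, so VorU is active.
Palatinose is present, so YilV is active.
No repressor is bound and VorU and YilV are active, so *lutR* is transcribed.
→ *lutR* is ON.
2 of the 3 genes are transcribed.

2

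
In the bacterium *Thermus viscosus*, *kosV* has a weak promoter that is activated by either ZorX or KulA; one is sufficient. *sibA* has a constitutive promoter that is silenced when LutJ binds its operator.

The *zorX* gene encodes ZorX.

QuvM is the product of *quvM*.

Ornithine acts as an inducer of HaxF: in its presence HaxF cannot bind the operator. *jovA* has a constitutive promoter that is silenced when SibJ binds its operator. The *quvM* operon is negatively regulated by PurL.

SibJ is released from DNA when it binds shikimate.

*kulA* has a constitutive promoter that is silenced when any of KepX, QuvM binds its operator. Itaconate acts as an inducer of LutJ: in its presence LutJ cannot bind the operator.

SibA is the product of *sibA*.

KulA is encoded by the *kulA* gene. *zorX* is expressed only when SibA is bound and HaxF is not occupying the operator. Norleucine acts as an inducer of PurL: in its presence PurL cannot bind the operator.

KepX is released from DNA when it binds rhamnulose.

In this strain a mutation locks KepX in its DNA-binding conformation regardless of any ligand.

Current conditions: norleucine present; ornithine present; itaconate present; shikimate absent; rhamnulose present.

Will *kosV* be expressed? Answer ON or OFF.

Ornithine is present, so HaxF is inactive.
Itaconate is present, so LutJ is inactive.
With no repressor bound, *sibA* is transcribed.
So SibA is produced and active.
No repressor is bound and SibA is active, so *zorX* is transcribed.
So ZorX is produced and active.
KepX is constitutively active in this strain.
Norleucine is present, so PurL is inactive.
With no repressor bound, *quvM* is transcribed.
So QuvM is produced and active.
With repressor KepX bound, *kulA* is not transcribed.
So KulA is not produced.
Activator ZorX is present, so *kosV* is transcribed.

ON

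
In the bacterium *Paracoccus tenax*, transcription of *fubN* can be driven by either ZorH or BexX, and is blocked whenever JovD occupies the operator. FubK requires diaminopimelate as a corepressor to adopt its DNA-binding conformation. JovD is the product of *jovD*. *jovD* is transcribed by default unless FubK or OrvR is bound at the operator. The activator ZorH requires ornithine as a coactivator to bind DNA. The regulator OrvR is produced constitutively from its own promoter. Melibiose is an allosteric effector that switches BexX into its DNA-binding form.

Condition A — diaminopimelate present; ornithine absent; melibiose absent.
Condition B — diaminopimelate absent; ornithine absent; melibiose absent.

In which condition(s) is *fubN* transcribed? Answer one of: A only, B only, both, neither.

neither

Condition A:
Diaminopimelate is present, so FubK is active.
OrvR is produced constitutively and is active.
With repressor FubK bound, *jovD* is not transcribed.
So JovD is not produced.
Ornithine is absent, so ZorH is inactive.
Melibiose is absent, so BexX is inactive.
No activator is available at the *fubN* promoter, so *fubN* is not transcribed.
→ *fubN* is OFF in A.
Condition B:
Diaminopimelate is absent, so FubK is inactive.
OrvR is produced constitutively and is active.
With repressor OrvR bound, *jovD* is not transcribed.
So JovD is not produced.
Ornithine is absent, so ZorH is inactive.
Melibiose is absent, so BexX is inactive.
No activator is available at the *fubN* promoter, so *fubN* is not transcribed.
→ *fubN* is OFF in B.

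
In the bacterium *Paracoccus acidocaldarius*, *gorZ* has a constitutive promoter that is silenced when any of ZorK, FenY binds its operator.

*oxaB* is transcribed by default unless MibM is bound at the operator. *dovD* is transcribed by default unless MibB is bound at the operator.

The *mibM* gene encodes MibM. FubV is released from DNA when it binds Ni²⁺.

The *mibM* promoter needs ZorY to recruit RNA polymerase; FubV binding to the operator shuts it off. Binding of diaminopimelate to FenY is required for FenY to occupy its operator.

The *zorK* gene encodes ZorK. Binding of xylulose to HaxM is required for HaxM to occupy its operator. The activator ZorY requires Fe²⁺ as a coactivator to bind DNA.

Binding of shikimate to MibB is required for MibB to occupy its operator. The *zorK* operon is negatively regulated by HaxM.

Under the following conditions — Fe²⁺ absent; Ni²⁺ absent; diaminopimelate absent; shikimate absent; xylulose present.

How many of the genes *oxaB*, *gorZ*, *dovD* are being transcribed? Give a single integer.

Ni²⁺ is absent, so FubV is active.
Fe²⁺ is absent, so ZorY is inactive.
With repressor FubV bound, *mibM* is not transcribed.
So MibM is not produced.
With no repressor bound, *oxaB* is transcribed.
→ *oxaB* is ON.
Xylulose is present, so HaxM is active.
With repressor HaxM bound, *zorK* is not transcribed.
So ZorK is not produced.
Diaminopimelate is absent, so FenY is inactive.
With no repressor bound, *gorZ* is transcribed.
→ *gorZ* is ON.
Shikimate is absent, so MibB is inactive.
With no repressor bound, *dovD* is transcribed.
→ *dovD* is ON.
3 of the 3 genes are transcribed.

3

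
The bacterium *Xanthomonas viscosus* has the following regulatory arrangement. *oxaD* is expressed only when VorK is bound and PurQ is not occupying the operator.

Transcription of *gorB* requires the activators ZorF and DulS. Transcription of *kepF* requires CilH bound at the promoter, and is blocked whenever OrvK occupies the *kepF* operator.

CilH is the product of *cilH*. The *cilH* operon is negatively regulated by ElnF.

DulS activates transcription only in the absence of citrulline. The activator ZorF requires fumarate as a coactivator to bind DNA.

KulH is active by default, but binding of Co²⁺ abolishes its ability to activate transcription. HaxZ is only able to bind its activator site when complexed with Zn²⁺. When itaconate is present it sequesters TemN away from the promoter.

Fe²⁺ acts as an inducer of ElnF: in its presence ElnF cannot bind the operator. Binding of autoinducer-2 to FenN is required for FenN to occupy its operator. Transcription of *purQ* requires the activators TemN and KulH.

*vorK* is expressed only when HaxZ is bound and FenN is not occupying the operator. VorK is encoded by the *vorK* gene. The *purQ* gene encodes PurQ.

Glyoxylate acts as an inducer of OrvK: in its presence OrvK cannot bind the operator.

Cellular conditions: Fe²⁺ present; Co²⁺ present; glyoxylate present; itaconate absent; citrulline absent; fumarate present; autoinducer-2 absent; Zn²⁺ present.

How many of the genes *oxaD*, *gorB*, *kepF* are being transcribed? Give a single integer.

Autoinducer-2 is absent, so FenN is inactive.
Zn²⁺ is present, so HaxZ is active.
No repressor is bound and HaxZ is active, so *vorK* is transcribed.
So VorK is produced and active.
Itaconate is absent, so TemN is active.
Co²⁺ is present, so KulH is inactive.
Required activator KulH is absent, so *purQ* is not transcribed.
So PurQ is not produced.
No repressor is bound and VorK is active, so *oxaD* is transcribed.
→ *oxaD* is ON.
Fumarate is present, so ZorF is active.
Citrulline is absent, so DulS is active.
No repressor is bound and ZorF and DulS are active, so *gorB* is transcribed.
→ *gorB* is ON.
Fe²⁺ is present, so ElnF is inactive.
With no repressor bound, *cilH* is transcribed.
So CilH is produced and active.
Glyoxylate is present, so OrvK is inactive.
No repressor is bound and CilH is active, so *kepF* is transcribed.
→ *kepF* is ON.
3 of the 3 genes are transcribed.

3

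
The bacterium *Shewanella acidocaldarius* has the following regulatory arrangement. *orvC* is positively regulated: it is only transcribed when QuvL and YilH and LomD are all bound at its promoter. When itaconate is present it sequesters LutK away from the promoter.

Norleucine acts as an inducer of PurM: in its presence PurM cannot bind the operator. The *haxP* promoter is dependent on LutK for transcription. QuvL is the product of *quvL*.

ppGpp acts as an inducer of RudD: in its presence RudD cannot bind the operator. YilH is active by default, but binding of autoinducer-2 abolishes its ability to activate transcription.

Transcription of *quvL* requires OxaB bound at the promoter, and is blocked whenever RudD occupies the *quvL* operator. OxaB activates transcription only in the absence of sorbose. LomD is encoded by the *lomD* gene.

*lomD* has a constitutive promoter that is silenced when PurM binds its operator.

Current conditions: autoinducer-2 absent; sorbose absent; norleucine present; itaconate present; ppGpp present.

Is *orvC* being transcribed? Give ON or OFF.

ON

ppGpp is present, so RudD is inactive.
Sorbose is absent, so OxaB is active.
No repressor is bound and OxaB is active, so *quvL* is transcribed.
So QuvL is produced and active.
Autoinducer-2 is absent, so YilH is active.
Norleucine is present, so PurM is inactive.
With no repressor bound, *lomD* is transcribed.
So LomD is produced and active.
No repressor is bound and QuvL and YilH and LomD are active, so *orvC* is transcribed.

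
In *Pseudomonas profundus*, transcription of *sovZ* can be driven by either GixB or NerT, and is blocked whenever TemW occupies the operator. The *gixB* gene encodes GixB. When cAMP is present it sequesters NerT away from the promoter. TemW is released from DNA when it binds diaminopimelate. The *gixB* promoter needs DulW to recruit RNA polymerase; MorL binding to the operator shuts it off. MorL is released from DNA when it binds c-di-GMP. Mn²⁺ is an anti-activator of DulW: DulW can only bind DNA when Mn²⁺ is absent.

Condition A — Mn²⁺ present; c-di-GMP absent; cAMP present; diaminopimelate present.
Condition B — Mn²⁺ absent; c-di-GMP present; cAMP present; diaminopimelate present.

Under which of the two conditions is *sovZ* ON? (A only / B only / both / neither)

B only

Condition A:
Mn²⁺ is present, so DulW is inactive.
c-di-GMP is absent, so MorL is active.
With repressor MorL bound, *gixB* is not transcribed.
So GixB is not produced.
cAMP is present, so NerT is inactive.
Diaminopimelate is present, so TemW is inactive.
No activator is available at the *sovZ* promoter, so *sovZ* is not transcribed.
→ *sovZ* is OFF in A.
Condition B:
Mn²⁺ is absent, so DulW is active.
c-di-GMP is present, so MorL is inactive.
No repressor is bound and DulW is active, so *gixB* is transcribed.
So GixB is produced and active.
cAMP is present, so NerT is inactive.
Diaminopimelate is present, so TemW is inactive.
Activator GixB is present, so *sovZ* is transcribed.
→ *sovZ* is ON in B.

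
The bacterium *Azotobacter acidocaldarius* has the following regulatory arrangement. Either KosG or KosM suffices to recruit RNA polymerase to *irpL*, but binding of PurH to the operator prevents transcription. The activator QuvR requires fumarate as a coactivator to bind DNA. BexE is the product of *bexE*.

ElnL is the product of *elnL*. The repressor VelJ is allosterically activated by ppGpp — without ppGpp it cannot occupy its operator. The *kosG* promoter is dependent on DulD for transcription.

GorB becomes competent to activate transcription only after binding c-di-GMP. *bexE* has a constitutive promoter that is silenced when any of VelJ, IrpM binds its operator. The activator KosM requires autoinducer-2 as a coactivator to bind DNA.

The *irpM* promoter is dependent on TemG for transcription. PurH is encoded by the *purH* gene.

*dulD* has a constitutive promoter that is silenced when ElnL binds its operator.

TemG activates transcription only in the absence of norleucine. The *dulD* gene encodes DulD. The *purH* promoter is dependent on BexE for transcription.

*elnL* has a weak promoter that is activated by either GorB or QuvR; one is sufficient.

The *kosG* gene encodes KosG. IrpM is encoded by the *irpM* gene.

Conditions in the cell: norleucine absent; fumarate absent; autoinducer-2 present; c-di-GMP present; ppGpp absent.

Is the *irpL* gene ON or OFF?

c-di-GMP is present, so GorB is active.
Fumarate is absent, so QuvR is inactive.
Activator GorB is present, so *elnL* is transcribed.
So ElnL is produced and active.
With repressor ElnL bound, *dulD* is not transcribed.
So DulD is not produced.
Required activator DulD is absent, so *kosG* is not transcribed.
So KosG is not produced.
ppGpp is absent, so VelJ is inactive.
Norleucine is absent, so TemG is active.
No repressor is bound and TemG is active, so *irpM* is transcribed.
So IrpM is produced and active.
With repressor IrpM bound, *bexE* is not transcribed.
So BexE is not produced.
Required activator BexE is absent, so *purH* is not transcribed.
So PurH is not produced.
Autoinducer-2 is present, so KosM is active.
Activator KosM is present, so *irpL* is transcribed.

ON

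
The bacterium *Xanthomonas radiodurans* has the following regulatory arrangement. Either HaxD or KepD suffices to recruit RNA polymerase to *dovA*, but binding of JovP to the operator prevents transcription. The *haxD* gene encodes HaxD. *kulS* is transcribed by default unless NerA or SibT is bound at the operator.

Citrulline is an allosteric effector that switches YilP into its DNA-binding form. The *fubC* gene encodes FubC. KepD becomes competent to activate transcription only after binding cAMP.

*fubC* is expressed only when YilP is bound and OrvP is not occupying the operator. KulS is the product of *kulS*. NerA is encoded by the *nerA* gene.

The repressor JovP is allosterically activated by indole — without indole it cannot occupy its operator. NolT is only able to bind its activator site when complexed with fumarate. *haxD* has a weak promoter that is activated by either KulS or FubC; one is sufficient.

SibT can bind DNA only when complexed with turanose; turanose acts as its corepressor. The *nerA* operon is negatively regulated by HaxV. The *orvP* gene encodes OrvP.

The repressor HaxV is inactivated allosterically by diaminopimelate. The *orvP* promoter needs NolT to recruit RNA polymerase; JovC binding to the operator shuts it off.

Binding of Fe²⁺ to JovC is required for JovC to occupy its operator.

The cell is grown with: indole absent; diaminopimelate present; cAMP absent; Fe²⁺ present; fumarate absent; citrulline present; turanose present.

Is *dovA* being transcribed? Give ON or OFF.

Diaminopimelate is present, so HaxV is inactive.
With no repressor bound, *nerA* is transcribed.
So NerA is produced and active.
Turanose is present, so SibT is active.
With repressor NerA bound, *kulS* is not transcribed.
So KulS is not produced.
Fe²⁺ is present, so JovC is active.
Fumarate is absent, so NolT is inactive.
With repressor JovC bound, *orvP* is not transcribed.
So OrvP is not produced.
Citrulline is present, so YilP is active.
No repressor is bound and YilP is active, so *fubC* is transcribed.
So FubC is produced and active.
Activator FubC is present, so *haxD* is transcribed.
So HaxD is produced and active.
Indole is absent, so JovP is inactive.
cAMP is absent, so KepD is inactive.
Activator HaxD is present, so *dovA* is transcribed.

ON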